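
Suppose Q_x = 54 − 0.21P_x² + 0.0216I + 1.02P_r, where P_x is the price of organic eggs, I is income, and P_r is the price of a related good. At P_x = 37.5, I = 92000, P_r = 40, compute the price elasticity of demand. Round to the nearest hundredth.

-0.33

Evaluating quantity at (P_x, I, P_r) gives Q_x = 54 − 0.21(37.5)² + 0.0216(92000) + 1.02(40) = 54 − 295.3125 + 1987.2 + 40.8 = 1786.6875.
∂Q_x/∂P_x = −2·0.21·P_x = -15.75, so E_p = -15.75·(37.5/1786.6875) ≈ -0.33.
|E_p| < 1: demand is inelastic.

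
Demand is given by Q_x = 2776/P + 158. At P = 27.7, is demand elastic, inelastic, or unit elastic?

At P = 27.7, Q_x = 258.2166.
dQ_x/dP = −2776/P² = −3.6179.
Point elasticity E = (dQ_x/dP)·(P/Q_x) = -3.6179 × 27.7/258.2166 ≈ -0.388.
|E| ≈ 0.388 < 1, so demand is inelastic.

inelastic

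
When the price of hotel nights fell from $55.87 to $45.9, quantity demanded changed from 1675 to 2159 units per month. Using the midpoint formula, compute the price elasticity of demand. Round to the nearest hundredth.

%ΔQ = (2159 − 1675)/[(1675 + 2159)/2] = 484/1917 ≈ 0.2525.
%Δp = (45.9 − 55.87)/[(55.87 + 45.9)/2] = -9.97/50.885 ≈ -0.1959.
Arc elasticity E = %ΔQ/%Δp ≈ 0.2525/-0.1959 ≈ -1.29.
|E| > 1: demand is elastic over this range.

-1.29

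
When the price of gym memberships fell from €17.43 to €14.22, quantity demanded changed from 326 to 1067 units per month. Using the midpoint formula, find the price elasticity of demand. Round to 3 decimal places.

-5.245

%ΔQ = (1067 − 326)/[(326 + 1067)/2] = 741/696.5 ≈ 1.0639.
%Δp = (14.22 − 17.43)/[(17.43 + 14.22)/2] = -3.21/15.825 ≈ -0.2028.
Arc elasticity E = %ΔQ/%Δp ≈ 1.0639/-0.2028 ≈ -5.245.
|E| > 1: demand is elastic over this range.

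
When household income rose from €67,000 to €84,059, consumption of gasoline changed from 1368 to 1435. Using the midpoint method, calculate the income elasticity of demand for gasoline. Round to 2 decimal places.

0.21

%ΔQ = (1435 − 1368)/[(1368+1435)/2] = 67/1401.5 ≈ 0.0478.
%ΔY = (84,059 − 67,000)/[(67,000+84,059)/2] = 17059/75529.5 ≈ 0.2259.
E_I = %ΔQ/%ΔY ≈ 0.21.
E_I ∈ (0,1): normal good (necessity).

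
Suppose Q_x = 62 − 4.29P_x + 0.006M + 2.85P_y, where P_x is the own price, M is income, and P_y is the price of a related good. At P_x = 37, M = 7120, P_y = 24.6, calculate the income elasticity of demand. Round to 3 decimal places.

2.653

Substituting, Q_x = 62 − 4.29(37) + 0.006(7120) + 2.85(24.6) = 62 − 158.73 + 42.72 + 70.11 = 16.1.
∂Q_x/∂M = +0.006, so E_I = 0.006·(7120/16.1) ≈ 2.653.
E_I > 1: normal good (luxury).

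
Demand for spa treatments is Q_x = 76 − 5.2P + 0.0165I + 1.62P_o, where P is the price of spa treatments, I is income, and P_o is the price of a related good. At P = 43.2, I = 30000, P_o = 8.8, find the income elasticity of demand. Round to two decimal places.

1.37

First evaluate Q_x: 76 − 5.2(43.2) + 0.0165(30000) + 1.62(8.8) = 76 − 224.64 + 495 + 14.256 = 360.616.
∂Q_x/∂I = +0.0165, so E_I = 0.0165·(30000/360.616) ≈ 1.37.
E_I > 1: normal good (luxury).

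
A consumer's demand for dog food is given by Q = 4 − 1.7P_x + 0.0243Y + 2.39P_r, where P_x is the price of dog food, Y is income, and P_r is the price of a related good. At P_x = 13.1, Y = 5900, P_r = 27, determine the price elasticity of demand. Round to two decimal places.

Substituting, Q = 4 − 1.7(13.1) + 0.0243(5900) + 2.39(27) = 4 − 22.27 + 143.37 + 64.53 = 189.63.
∂Q/∂P_x = −1.7, so E_p = (−1.7)·(13.1/189.63) ≈ -0.12.
|E_p| < 1: demand is inelastic.

-0.12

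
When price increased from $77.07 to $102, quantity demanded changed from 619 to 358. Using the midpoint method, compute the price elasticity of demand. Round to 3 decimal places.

%Δq = (358 − 619)/[(619 + 358)/2] = -261/488.5 ≈ -0.5343.
%ΔP = (102 − 77.07)/[(77.07 + 102)/2] = 24.93/89.535 ≈ 0.2784.
Arc elasticity E = %Δq/%ΔP ≈ -0.5343/0.2784 ≈ -1.919.
|E| > 1: demand is elastic over this range.

-1.919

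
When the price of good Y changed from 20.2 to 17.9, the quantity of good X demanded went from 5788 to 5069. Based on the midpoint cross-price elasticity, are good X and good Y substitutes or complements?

%ΔQ_x = (5069 − 5788)/[(5788+5069)/2] = -719/5428.5 ≈ -0.1324.
%ΔP_y = (17.9 − 20.2)/[(20.2+17.9)/2] ≈ -0.1207.
E_xy = -0.1324/-0.1207 ≈ 1.097.
E_xy > 0, so the goods are substitutes.

substitutes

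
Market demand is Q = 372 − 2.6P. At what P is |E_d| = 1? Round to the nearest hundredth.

71.54

For linear demand Q = a − bP, E = −bP/(a − bP). |E| = 1 ⇒ bP = a − bP ⇒ P = a/(2b).
P = 372/(2·2.6) ≈ 71.54.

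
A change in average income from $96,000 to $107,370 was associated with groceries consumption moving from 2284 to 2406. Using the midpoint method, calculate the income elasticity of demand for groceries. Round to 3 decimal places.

%ΔQ = (2406 − 2284)/[(2284+2406)/2] = 122/2345 ≈ 0.0520.
%ΔY = (107,370 − 96,000)/[(96,000+107,370)/2] = 11370/101685 ≈ 0.1118.
E_I = %ΔQ/%ΔY ≈ 0.465.
E_I ∈ (0,1): normal good (necessity).

0.465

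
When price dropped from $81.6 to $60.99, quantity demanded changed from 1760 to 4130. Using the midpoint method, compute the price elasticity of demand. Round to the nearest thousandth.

-2.784

%ΔQ = (4130 − 1760)/[(1760 + 4130)/2] = 2370/2945 ≈ 0.8048.
%ΔP = (60.99 − 81.6)/[(81.6 + 60.99)/2] = -20.61/71.295 ≈ -0.2891.
Arc elasticity E = %ΔQ/%ΔP ≈ 0.8048/-0.2891 ≈ -2.784.
|E| > 1: demand is elastic over this range.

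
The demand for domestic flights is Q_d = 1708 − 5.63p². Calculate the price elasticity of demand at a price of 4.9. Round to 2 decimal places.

-0.17

At p = 4.9, Q_d = 1572.8237.
dQ_d/dp = −2·5.63·p = −55.174.
Point elasticity E = (dQ_d/dp)·(p/Q_d) = -55.174 × 4.9/1572.8237 ≈ -0.17.
|E| < 1, so demand is inelastic at this price.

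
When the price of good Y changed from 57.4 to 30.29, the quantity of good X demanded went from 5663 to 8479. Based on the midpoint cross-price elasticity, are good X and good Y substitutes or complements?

complements

%ΔQ_x = (8479 − 5663)/[(5663+8479)/2] = 2816/7071 ≈ 0.3982.
%ΔP_y = (30.29 − 57.4)/[(57.4+30.29)/2] ≈ -0.6183.
E_xy = 0.3982/-0.6183 ≈ -0.644.
E_xy < 0, so the goods are complements.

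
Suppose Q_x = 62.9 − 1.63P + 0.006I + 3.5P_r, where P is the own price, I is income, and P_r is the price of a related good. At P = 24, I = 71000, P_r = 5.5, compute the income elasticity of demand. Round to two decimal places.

0.91

At the given point, Q_x = 62.9 − 1.63(24) + 0.006(71000) + 3.5(5.5) = 62.9 − 39.12 + 426 + 19.25 = 469.03.
∂Q_x/∂I = +0.006, so E_I = 0.006·(71000/469.03) ≈ 0.91.
E_I ∈ (0,1): normal good (necessity).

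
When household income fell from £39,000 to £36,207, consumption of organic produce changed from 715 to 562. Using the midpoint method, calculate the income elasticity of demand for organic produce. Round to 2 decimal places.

3.23

%ΔQ = (562 − 715)/[(715+562)/2] = -153/638.5 ≈ -0.2396.
%ΔY = (36,207 − 39,000)/[(39,000+36,207)/2] = -2793/37603.5 ≈ -0.0743.
E_I = %ΔQ/%ΔY ≈ 3.23.
E_I > 1: normal good (luxury).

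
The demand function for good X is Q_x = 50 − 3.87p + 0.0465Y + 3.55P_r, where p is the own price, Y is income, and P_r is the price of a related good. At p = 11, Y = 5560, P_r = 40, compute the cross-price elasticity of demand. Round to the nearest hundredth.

Q_x = 50 − 3.87(11) + 0.0465(5560) + 3.55(40) = 50 − 42.57 + 258.54 + 142 = 407.97.
∂Q_x/∂P_r = +3.55, so E_xy = 3.55·(40/407.97) ≈ 0.35.
E_xy > 0: the goods are substitutes.

0.35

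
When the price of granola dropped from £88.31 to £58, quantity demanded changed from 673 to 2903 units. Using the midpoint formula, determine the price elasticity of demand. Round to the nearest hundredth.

-3.01

%ΔQ = (2903 − 673)/[(673 + 2903)/2] = 2230/1788 ≈ 1.2472.
%Δp = (58 − 88.31)/[(88.31 + 58)/2] = -30.31/73.155 ≈ -0.4143.
Arc elasticity E = %ΔQ/%Δp ≈ 1.2472/-0.4143 ≈ -3.01.
|E| > 1: demand is elastic over this range.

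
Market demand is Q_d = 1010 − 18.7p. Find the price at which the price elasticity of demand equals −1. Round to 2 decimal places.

27.01

For linear demand Q_d = a − bp, E = −bp/(a − bp). |E| = 1 ⇒ bp = a − bp ⇒ p = a/(2b).
p = 1010/(2·18.7) ≈ 27.01.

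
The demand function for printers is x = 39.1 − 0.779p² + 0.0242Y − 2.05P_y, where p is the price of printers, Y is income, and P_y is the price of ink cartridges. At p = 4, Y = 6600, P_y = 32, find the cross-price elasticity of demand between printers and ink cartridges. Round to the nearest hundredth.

x = 39.1 − 0.779(4)² + 0.0242(6600) − 2.05(32) = 39.1 − 12.464 + 159.72 − 65.6 = 120.756.
∂x/∂P_y = −2.05, so E_xy = -2.05·(32/120.756) ≈ -0.54.
E_xy < 0: the goods are complements.

-0.54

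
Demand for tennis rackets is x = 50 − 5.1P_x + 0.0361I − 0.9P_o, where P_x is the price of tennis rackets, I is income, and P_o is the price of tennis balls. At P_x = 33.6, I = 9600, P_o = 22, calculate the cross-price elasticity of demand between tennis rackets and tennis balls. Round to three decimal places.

At the given point, x = 50 − 5.1(33.6) + 0.0361(9600) − 0.9(22) = 50 − 171.36 + 346.56 − 19.8 = 205.4.
∂x/∂P_o = −0.9, so E_xy = -0.9·(22/205.4) ≈ -0.096.
E_xy < 0: the goods are complements.

-0.096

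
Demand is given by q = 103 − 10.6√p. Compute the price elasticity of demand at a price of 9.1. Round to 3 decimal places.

-0.225

At p = 9.1, q = 71.0238.
dq/dp = −10.6/(2√p) = −10.6/(2·3.0166).
Point elasticity E = (dq/dp)·(p/q) = -1.7569 × 9.1/71.0238 ≈ -0.225.
|E| < 1, so demand is inelastic at this price.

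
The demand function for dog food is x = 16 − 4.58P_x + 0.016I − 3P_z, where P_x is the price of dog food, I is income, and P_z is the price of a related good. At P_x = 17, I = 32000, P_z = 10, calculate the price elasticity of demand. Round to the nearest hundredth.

First evaluate x: 16 − 4.58(17) + 0.016(32000) − 3(10) = 16 − 77.86 + 512 − 30 = 420.14.
∂x/∂P_x = −4.58, so E_p = (−4.58)·(17/420.14) ≈ -0.19.
|E_p| < 1: demand is inelastic.

-0.19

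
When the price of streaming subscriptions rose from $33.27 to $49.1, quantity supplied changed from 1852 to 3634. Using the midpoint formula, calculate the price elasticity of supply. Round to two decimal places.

%Δq = (3634 − 1852)/[(1852 + 3634)/2] = 1782/2743 ≈ 0.6497.
%ΔP = (49.1 − 33.27)/[(33.27 + 49.1)/2] = 15.83/41.185 ≈ 0.3844.
Arc elasticity E = %Δq/%ΔP ≈ 0.6497/0.3844 ≈ 1.69.
|E| > 1: supply is elastic over this range.

1.69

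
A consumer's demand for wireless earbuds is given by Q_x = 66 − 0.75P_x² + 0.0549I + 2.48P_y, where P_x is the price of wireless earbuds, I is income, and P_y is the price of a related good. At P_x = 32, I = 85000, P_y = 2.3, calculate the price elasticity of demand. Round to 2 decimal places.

-0.39

Evaluating quantity at (P_x, I, P_y) gives Q_x = 66 − 0.75(32)² + 0.0549(85000) + 2.48(2.3) = 66 − 768 + 4666.5 + 5.704 = 3970.204.
∂Q_x/∂P_x = −2·0.75·P_x = -48, so E_p = -48·(32/3970.204) ≈ -0.39.
|E_p| < 1: demand is inelastic.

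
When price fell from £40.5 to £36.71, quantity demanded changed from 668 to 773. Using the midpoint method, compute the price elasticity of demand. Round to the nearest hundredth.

-1.48

%Δq = (773 − 668)/[(668 + 773)/2] = 105/720.5 ≈ 0.1457.
%ΔP = (36.71 − 40.5)/[(40.5 + 36.71)/2] = -3.79/38.605 ≈ -0.0982.
Arc elasticity E = %Δq/%ΔP ≈ 0.1457/-0.0982 ≈ -1.48.
|E| > 1: demand is elastic over this range.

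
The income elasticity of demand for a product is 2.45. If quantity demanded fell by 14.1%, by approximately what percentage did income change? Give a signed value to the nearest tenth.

-5.8

%ΔQ ≈ E × %ΔI ⇒ %ΔI = %ΔQ / E = (-14.1%)/(2.45) ≈ -5.8%.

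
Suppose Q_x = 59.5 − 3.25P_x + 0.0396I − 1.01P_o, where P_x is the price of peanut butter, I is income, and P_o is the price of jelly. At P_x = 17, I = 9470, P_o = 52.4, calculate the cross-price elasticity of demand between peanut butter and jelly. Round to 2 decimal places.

At the given point, Q_x = 59.5 − 3.25(17) + 0.0396(9470) − 1.01(52.4) = 59.5 − 55.25 + 375.012 − 52.924 = 326.338.
∂Q_x/∂P_o = −1.01, so E_xy = -1.01·(52.4/326.338) ≈ -0.16.
E_xy < 0: the goods are complements.

-0.16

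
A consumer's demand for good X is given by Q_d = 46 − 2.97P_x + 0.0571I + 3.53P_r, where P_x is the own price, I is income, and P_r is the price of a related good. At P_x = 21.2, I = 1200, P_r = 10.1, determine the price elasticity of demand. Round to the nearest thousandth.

-0.722

Substituting, Q_d = 46 − 2.97(21.2) + 0.0571(1200) + 3.53(10.1) = 46 − 62.964 + 68.52 + 35.653 = 87.209.
∂Q_d/∂P_x = −2.97, so E_p = (−2.97)·(21.2/87.209) ≈ -0.722.
|E_p| < 1: demand is inelastic.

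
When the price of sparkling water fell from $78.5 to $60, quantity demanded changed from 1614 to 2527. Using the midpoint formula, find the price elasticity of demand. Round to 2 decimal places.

%Δq = (2527 − 1614)/[(1614 + 2527)/2] = 913/2070.5 ≈ 0.4410.
%ΔP = (60 − 78.5)/[(78.5 + 60)/2] = -18.5/69.25 ≈ -0.2671.
Arc elasticity E = %Δq/%ΔP ≈ 0.4410/-0.2671 ≈ -1.65.
|E| > 1: demand is elastic over this range.

-1.65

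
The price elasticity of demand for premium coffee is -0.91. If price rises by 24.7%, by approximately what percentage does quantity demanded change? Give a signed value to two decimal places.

-22.48

%ΔQ ≈ E × %ΔP = (-0.91) × (24.7%) ≈ -22.48%.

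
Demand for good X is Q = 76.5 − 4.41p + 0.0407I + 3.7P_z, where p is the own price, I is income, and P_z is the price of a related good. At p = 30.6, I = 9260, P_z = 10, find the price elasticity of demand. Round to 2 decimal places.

Substituting, Q = 76.5 − 4.41(30.6) + 0.0407(9260) + 3.7(10) = 76.5 − 134.946 + 376.882 + 37 = 355.436.
∂Q/∂p = −4.41, so E_p = (−4.41)·(30.6/355.436) ≈ -0.38.
|E_p| < 1: demand is inelastic.

-0.38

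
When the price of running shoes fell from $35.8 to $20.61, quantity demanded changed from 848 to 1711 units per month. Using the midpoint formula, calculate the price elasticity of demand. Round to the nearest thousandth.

%Δq = (1711 − 848)/[(848 + 1711)/2] = 863/1279.5 ≈ 0.6745.
%Δp = (20.61 − 35.8)/[(35.8 + 20.61)/2] = -15.19/28.205 ≈ -0.5386.
Arc elasticity E = %Δq/%Δp ≈ 0.6745/-0.5386 ≈ -1.252.
|E| > 1: demand is elastic over this range.

-1.252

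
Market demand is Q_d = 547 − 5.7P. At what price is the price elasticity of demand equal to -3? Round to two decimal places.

Set −bP/(a − bP) = −3 ⇒ bP = 3(a − bP) ⇒ bP(1+3) = 3·a.
P = 3·547/(5.7·4) ≈ 71.97.

71.97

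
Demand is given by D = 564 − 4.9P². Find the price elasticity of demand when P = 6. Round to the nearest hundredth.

-0.91

At P = 6, D = 387.6.
dD/dP = −2·4.9·P = −58.8.
Point elasticity E = (dD/dP)·(P/D) = -58.8 × 6/387.6 ≈ -0.91.
|E| < 1, so demand is inelastic at this price.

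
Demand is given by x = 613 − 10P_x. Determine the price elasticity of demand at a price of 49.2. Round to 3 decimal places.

At P_x = 49.2, x = 121.
dx/dP_x = −10.
Point elasticity E = (dx/dP_x)·(P_x/x) = -10 × 49.2/121 ≈ -4.066.
|E| > 1, so demand is elastic at this price.

-4.066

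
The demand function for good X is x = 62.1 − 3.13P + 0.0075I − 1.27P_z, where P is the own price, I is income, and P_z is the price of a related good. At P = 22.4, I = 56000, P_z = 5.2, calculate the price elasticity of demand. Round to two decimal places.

At the given point, x = 62.1 − 3.13(22.4) + 0.0075(56000) − 1.27(5.2) = 62.1 − 70.112 + 420 − 6.604 = 405.384.
∂x/∂P = −3.13, so E_p = (−3.13)·(22.4/405.384) ≈ -0.17.
|E_p| < 1: demand is inelastic.

-0.17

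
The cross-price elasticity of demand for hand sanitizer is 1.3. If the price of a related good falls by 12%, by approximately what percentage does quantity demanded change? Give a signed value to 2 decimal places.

%ΔQ ≈ E × %ΔP_y = (1.3) × (-12%) = -15.60%.

-15.60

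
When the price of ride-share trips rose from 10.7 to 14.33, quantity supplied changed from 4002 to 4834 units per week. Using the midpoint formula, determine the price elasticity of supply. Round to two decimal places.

0.65

%Δq = (4834 − 4002)/[(4002 + 4834)/2] = 832/4418 ≈ 0.1883.
%Δp = (14.33 − 10.7)/[(10.7 + 14.33)/2] = 3.63/12.515 ≈ 0.2901.
Arc elasticity E = %Δq/%Δp ≈ 0.1883/0.2901 ≈ 0.65.
|E| < 1: supply is inelastic over this range.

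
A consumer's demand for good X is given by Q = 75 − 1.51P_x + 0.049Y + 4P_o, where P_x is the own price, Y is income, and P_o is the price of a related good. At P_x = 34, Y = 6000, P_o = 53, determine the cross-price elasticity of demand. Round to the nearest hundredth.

0.40

Q = 75 − 1.51(34) + 0.049(6000) + 4(53) = 75 − 51.34 + 294 + 212 = 529.66.
∂Q/∂P_o = +4, so E_xy = 4·(53/529.66) ≈ 0.40.
E_xy > 0: the goods are substitutes.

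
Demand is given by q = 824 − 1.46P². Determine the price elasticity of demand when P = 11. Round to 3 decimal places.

-0.546

At P = 11, q = 647.34.
dq/dP = −2·1.46·P = −32.12.
Point elasticity E = (dq/dP)·(P/q) = -32.12 × 11/647.34 ≈ -0.546.
|E| < 1, so demand is inelastic at this price.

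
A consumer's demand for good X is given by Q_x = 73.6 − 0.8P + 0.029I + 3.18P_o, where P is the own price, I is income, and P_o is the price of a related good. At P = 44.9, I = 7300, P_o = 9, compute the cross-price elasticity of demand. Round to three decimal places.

Q_x = 73.6 − 0.8(44.9) + 0.029(7300) + 3.18(9) = 73.6 − 35.92 + 211.7 + 28.62 = 278.
∂Q_x/∂P_o = +3.18, so E_xy = 3.18·(9/278) ≈ 0.103.
E_xy > 0: the goods are substitutes.

0.103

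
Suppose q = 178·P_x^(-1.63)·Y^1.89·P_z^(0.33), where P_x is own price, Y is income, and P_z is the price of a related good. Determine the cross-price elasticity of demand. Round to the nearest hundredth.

0.33

For a Cobb–Douglas (constant-elasticity) form q = A·P_z^α·…, the elasticity with respect to P_z equals the exponent α at every point.
Here the exponent on P_z is 0.33, so the cross-price elasticity of demand is 0.33.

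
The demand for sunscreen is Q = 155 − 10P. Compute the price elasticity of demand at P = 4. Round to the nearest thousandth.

At P = 4, Q = 115.
dQ/dP = −10.
Point elasticity E = (dQ/dP)·(P/Q) = -10 × 4/115 ≈ -0.348.
|E| < 1, so demand is inelastic at this price.

-0.348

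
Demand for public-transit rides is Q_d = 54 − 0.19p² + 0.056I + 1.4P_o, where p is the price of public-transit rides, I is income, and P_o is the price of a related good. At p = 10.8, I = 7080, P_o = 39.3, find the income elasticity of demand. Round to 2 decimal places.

Substituting, Q_d = 54 − 0.19(10.8)² + 0.056(7080) + 1.4(39.3) = 54 − 22.1616 + 396.48 + 55.02 = 483.3384.
∂Q_d/∂I = +0.056, so E_I = 0.056·(7080/483.3384) ≈ 0.82.
E_I ∈ (0,1): normal good (necessity).

0.82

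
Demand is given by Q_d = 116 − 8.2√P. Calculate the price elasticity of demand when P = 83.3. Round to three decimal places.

-0.909

At P = 83.3, Q_d = 41.1596.
dQ_d/dP = −8.2/(2√P) = −8.2/(2·9.1269).
Point elasticity E = (dQ_d/dP)·(P/Q_d) = -0.4492 × 83.3/41.1596 ≈ -0.909.
|E| < 1, so demand is inelastic at this price.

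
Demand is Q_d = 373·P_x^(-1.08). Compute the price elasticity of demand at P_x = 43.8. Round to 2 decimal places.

For a Cobb–Douglas (constant-elasticity) form Q_d = A·P_x^α·…, the elasticity with respect to P_x equals the exponent α at every point.
Here the exponent on P_x is -1.08, so the price elasticity of demand is -1.08.

-1.08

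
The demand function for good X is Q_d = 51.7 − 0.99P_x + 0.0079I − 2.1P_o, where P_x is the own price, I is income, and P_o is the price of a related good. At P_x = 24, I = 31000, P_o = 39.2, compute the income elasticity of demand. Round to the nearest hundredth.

1.29

Q_d = 51.7 − 0.99(24) + 0.0079(31000) − 2.1(39.2) = 51.7 − 23.76 + 244.9 − 82.32 = 190.52.
∂Q_d/∂I = +0.0079, so E_I = 0.0079·(31000/190.52) ≈ 1.29.
E_I > 1: normal good (luxury).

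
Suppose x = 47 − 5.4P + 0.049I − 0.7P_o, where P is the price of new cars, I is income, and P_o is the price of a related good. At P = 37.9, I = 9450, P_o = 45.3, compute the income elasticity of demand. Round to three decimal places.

1.692

First evaluate x: 47 − 5.4(37.9) + 0.049(9450) − 0.7(45.3) = 47 − 204.66 + 463.05 − 31.71 = 273.68.
∂x/∂I = +0.049, so E_I = 0.049·(9450/273.68) ≈ 1.692.
E_I > 1: normal good (luxury).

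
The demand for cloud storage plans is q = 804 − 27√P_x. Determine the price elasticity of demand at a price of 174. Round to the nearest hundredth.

At P_x = 174, q = 447.8455.
dq/dP_x = −27/(2√P_x) = −27/(2·13.1909).
Point elasticity E = (dq/dP_x)·(P_x/q) = -1.0234 × 174/447.8455 ≈ -0.40.
|E| < 1, so demand is inelastic at this price.

-0.40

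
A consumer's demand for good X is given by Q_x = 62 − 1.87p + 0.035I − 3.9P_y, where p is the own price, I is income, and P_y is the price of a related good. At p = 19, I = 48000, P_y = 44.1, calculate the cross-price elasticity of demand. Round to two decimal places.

Evaluating quantity at (p, I, P_y) gives Q_x = 62 − 1.87(19) + 0.035(48000) − 3.9(44.1) = 62 − 35.53 + 1680 − 171.99 = 1534.48.
∂Q_x/∂P_y = −3.9, so E_xy = -3.9·(44.1/1534.48) ≈ -0.11.
E_xy < 0: the goods are complements.

-0.11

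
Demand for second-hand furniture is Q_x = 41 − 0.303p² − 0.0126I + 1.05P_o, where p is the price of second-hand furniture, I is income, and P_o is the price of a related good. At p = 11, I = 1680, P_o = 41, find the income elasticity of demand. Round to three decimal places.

At the given point, Q_x = 41 − 0.303(11)² − 0.0126(1680) + 1.05(41) = 41 − 36.663 − 21.168 + 43.05 = 26.219.
∂Q_x/∂I = −0.0126, so E_I = -0.0126·(1680/26.219) ≈ -0.807.
E_I < 0: inferior good.

-0.807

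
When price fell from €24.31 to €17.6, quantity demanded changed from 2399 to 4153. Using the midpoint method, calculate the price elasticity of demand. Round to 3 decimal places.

%Δq = (4153 − 2399)/[(2399 + 4153)/2] = 1754/3276 ≈ 0.5354.
%Δp = (17.6 − 24.31)/[(24.31 + 17.6)/2] = -6.71/20.955 ≈ -0.3202.
Arc elasticity E = %Δq/%Δp ≈ 0.5354/-0.3202 ≈ -1.672.
|E| > 1: demand is elastic over this range.

-1.672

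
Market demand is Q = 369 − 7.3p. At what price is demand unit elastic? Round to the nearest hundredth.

25.27

For linear demand Q = a − bp, E = −bp/(a − bp). |E| = 1 ⇒ bp = a − bp ⇒ p = a/(2b).
p = 369/(2·7.3) ≈ 25.27.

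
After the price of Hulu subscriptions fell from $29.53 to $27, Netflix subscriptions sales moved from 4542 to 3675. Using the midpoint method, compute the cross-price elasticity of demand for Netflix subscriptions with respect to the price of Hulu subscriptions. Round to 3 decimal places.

%ΔQ_x = (3675 − 4542)/[(4542+3675)/2] = -867/4108.5 ≈ -0.2110.
%ΔP_y = (27 − 29.53)/[(29.53+27)/2] ≈ -0.0895.
E_xy = -0.2110/-0.0895 ≈ 2.358.
E_xy > 0, so Netflix subscriptions and Hulu subscriptions are substitutes.

2.358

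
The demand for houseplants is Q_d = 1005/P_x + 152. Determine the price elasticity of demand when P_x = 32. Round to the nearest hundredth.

At P_x = 32, Q_d = 183.4063.
dQ_d/dP_x = −1005/P_x² = −0.9814.
Point elasticity E = (dQ_d/dP_x)·(P_x/Q_d) = -0.9814 × 32/183.4063 ≈ -0.17.
|E| < 1, so demand is inelastic at this price.

-0.17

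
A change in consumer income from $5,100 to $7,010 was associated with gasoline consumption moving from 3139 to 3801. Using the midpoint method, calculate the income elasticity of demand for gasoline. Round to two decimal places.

0.60

%ΔQ = (3801 − 3139)/[(3139+3801)/2] = 662/3470 ≈ 0.1908.
%ΔI = (7,010 − 5,100)/[(5,100+7,010)/2] = 1910/6055 ≈ 0.3154.
E_I = %ΔQ/%ΔI ≈ 0.60.
E_I ∈ (0,1): normal good (necessity).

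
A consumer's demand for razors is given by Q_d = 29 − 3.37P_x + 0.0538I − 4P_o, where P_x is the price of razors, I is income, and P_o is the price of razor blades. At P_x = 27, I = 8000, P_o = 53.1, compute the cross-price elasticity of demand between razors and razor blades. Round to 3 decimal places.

At the given point, Q_d = 29 − 3.37(27) + 0.0538(8000) − 4(53.1) = 29 − 90.99 + 430.4 − 212.4 = 156.01.
∂Q_d/∂P_o = −4, so E_xy = -4·(53.1/156.01) ≈ -1.361.
E_xy < 0: the goods are complements.

-1.361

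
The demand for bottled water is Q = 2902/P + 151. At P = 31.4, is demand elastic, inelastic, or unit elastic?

At P = 31.4, Q = 243.4204.
dQ/dP = −2902/P² = −2.9433.
Point elasticity E = (dQ/dP)·(P/Q) = -2.9433 × 31.4/243.4204 ≈ -0.380.
|E| ≈ 0.380 < 1, so demand is inelastic.

inelastic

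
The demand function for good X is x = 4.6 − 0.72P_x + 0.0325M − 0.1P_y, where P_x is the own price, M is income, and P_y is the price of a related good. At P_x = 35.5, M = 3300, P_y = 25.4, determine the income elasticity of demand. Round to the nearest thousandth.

1.281

Substituting, x = 4.6 − 0.72(35.5) + 0.0325(3300) − 0.1(25.4) = 4.6 − 25.56 + 107.25 − 2.54 = 83.75.
∂x/∂M = +0.0325, so E_I = 0.0325·(3300/83.75) ≈ 1.281.
E_I > 1: normal good (luxury).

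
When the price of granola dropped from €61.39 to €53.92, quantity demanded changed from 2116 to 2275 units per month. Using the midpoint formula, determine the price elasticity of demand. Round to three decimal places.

-0.559

%Δq = (2275 − 2116)/[(2116 + 2275)/2] = 159/2195.5 ≈ 0.0724.
%ΔP = (53.92 − 61.39)/[(61.39 + 53.92)/2] = -7.47/57.655 ≈ -0.1296.
Arc elasticity E = %Δq/%ΔP ≈ 0.0724/-0.1296 ≈ -0.559.
|E| < 1: demand is inelastic over this range.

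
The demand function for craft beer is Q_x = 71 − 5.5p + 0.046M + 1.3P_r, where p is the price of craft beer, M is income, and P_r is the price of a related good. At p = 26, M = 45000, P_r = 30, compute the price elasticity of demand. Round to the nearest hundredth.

-0.07

Q_x = 71 − 5.5(26) + 0.046(45000) + 1.3(30) = 71 − 143 + 2070 + 39 = 2037.
∂Q_x/∂p = −5.5, so E_p = (−5.5)·(26/2037) ≈ -0.07.
|E_p| < 1: demand is inelastic.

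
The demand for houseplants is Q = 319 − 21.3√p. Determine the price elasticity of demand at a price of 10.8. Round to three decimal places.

-0.141

At p = 10.8, Q = 249.0011.
dQ/dp = −21.3/(2√p) = −21.3/(2·3.2863).
Point elasticity E = (dQ/dp)·(p/Q) = -3.2407 × 10.8/249.0011 ≈ -0.141.
|E| < 1, so demand is inelastic at this price.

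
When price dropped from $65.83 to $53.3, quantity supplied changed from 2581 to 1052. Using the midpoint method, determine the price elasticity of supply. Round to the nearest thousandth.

%ΔQ = (1052 − 2581)/[(2581 + 1052)/2] = -1529/1816.5 ≈ -0.8417.
%Δp = (53.3 − 65.83)/[(65.83 + 53.3)/2] = -12.53/59.565 ≈ -0.2104.
Arc elasticity E = %ΔQ/%Δp ≈ -0.8417/-0.2104 ≈ 4.001.
|E| > 1: supply is elastic over this range.

4.001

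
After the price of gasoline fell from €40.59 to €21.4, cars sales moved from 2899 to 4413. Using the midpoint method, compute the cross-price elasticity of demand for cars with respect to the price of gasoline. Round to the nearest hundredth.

%ΔQ_x = (4413 − 2899)/[(2899+4413)/2] = 1514/3656 ≈ 0.4141.
%ΔP_y = (21.4 − 40.59)/[(40.59+21.4)/2] ≈ -0.6191.
E_xy = 0.4141/-0.6191 ≈ -0.67.
E_xy < 0, so cars and gasoline are complements.

-0.67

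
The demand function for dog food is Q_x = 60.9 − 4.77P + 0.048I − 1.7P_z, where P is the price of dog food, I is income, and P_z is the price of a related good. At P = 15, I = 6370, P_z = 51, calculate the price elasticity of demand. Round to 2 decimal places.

Evaluating quantity at (P, I, P_z) gives Q_x = 60.9 − 4.77(15) + 0.048(6370) − 1.7(51) = 60.9 − 71.55 + 305.76 − 86.7 = 208.41.
∂Q_x/∂P = −4.77, so E_p = (−4.77)·(15/208.41) ≈ -0.34.
|E_p| < 1: demand is inelastic.

-0.34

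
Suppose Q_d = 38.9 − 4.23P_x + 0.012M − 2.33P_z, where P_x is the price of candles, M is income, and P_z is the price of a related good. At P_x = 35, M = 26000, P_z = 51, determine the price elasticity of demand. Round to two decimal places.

Evaluating quantity at (P_x, M, P_z) gives Q_d = 38.9 − 4.23(35) + 0.012(26000) − 2.33(51) = 38.9 − 148.05 + 312 − 118.83 = 84.02.
∂Q_d/∂P_x = −4.23, so E_p = (−4.23)·(35/84.02) ≈ -1.76.
|E_p| > 1: demand is elastic.

-1.76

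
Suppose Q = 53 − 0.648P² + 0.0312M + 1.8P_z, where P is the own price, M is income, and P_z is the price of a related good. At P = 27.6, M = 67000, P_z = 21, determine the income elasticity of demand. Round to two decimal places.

Substituting, Q = 53 − 0.648(27.6)² + 0.0312(67000) + 1.8(21) = 53 − 493.6205 + 2090.4 + 37.8 = 1687.5795.
∂Q/∂M = +0.0312, so E_I = 0.0312·(67000/1687.5795) ≈ 1.24.
E_I > 1: normal good (luxury).

1.24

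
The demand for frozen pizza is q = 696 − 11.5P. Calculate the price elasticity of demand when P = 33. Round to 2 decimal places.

At P = 33, q = 316.5.
dq/dP = −11.5.
Point elasticity E = (dq/dP)·(P/q) = -11.5 × 33/316.5 ≈ -1.20.
|E| > 1, so demand is elastic at this price.

-1.20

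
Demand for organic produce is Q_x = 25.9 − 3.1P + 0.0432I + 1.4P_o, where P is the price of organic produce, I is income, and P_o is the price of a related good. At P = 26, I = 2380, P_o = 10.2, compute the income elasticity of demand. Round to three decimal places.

1.648

Substituting, Q_x = 25.9 − 3.1(26) + 0.0432(2380) + 1.4(10.2) = 25.9 − 80.6 + 102.816 + 14.28 = 62.396.
∂Q_x/∂I = +0.0432, so E_I = 0.0432·(2380/62.396) ≈ 1.648.
E_I > 1: normal good (luxury).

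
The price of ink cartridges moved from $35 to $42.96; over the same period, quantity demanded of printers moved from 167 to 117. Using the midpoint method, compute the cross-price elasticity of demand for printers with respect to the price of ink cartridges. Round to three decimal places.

%ΔQ_x = (117 − 167)/[(167+117)/2] = -50/142 ≈ -0.3521.
%ΔP_y = (42.96 − 35)/[(35+42.96)/2] ≈ 0.2042.
E_xy = -0.3521/0.2042 ≈ -1.724.
E_xy < 0, so printers and ink cartridges are complements.

-1.724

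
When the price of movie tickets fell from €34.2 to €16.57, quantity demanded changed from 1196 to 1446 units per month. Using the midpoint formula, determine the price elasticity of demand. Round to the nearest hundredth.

-0.27

%ΔQ = (1446 − 1196)/[(1196 + 1446)/2] = 250/1321 ≈ 0.1893.
%Δp = (16.57 − 34.2)/[(34.2 + 16.57)/2] = -17.63/25.385 ≈ -0.6945.
Arc elasticity E = %ΔQ/%Δp ≈ 0.1893/-0.6945 ≈ -0.27.
|E| < 1: demand is inelastic over this range.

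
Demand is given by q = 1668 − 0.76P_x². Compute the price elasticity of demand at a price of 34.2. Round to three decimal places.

At P_x = 34.2, q = 779.0736.
dq/dP_x = −2·0.76·P_x = −51.984.
Point elasticity E = (dq/dP_x)·(P_x/q) = -51.984 × 34.2/779.0736 ≈ -2.282.
|E| > 1, so demand is elastic at this price.

-2.282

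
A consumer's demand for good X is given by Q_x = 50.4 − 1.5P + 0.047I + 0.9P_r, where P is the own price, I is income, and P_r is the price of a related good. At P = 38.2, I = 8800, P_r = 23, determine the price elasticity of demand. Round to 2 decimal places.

Q_x = 50.4 − 1.5(38.2) + 0.047(8800) + 0.9(23) = 50.4 − 57.3 + 413.6 + 20.7 = 427.4.
∂Q_x/∂P = −1.5, so E_p = (−1.5)·(38.2/427.4) ≈ -0.13.
|E_p| < 1: demand is inelastic.

-0.13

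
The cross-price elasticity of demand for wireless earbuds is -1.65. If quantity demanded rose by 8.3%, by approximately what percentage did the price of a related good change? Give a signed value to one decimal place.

-5.0

%ΔQ ≈ E × %ΔP_y ⇒ %ΔP_y = %ΔQ / E = (8.3%)/(-1.65) ≈ -5.0%.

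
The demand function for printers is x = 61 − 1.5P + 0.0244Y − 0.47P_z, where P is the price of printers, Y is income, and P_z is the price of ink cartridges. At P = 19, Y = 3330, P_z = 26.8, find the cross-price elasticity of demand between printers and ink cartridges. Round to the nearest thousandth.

Evaluating quantity at (P, Y, P_z) gives x = 61 − 1.5(19) + 0.0244(3330) − 0.47(26.8) = 61 − 28.5 + 81.252 − 12.596 = 101.156.
∂x/∂P_z = −0.47, so E_xy = -0.47·(26.8/101.156) ≈ -0.125.
E_xy < 0: the goods are complements.

-0.125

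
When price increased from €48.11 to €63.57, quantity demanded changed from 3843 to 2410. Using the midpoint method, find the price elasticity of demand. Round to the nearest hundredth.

-1.66

%ΔQ = (2410 − 3843)/[(3843 + 2410)/2] = -1433/3126.5 ≈ -0.4583.
%ΔP = (63.57 − 48.11)/[(48.11 + 63.57)/2] = 15.46/55.84 ≈ 0.2769.
Arc elasticity E = %ΔQ/%ΔP ≈ -0.4583/0.2769 ≈ -1.66.
|E| > 1: demand is elastic over this range.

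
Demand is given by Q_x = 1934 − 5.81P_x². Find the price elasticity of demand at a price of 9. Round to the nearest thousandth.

At P_x = 9, Q_x = 1463.39.
dQ_x/dP_x = −2·5.81·P_x = −104.58.
Point elasticity E = (dQ_x/dP_x)·(P_x/Q_x) = -104.58 × 9/1463.39 ≈ -0.643.
|E| < 1, so demand is inelastic at this price.

-0.643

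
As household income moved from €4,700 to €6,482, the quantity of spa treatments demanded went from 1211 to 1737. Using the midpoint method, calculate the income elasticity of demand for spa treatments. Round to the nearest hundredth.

%ΔQ = (1737 − 1211)/[(1211+1737)/2] = 526/1474 ≈ 0.3569.
%ΔI = (6,482 − 4,700)/[(4,700+6,482)/2] = 1782/5591 ≈ 0.3187.
E_I = %ΔQ/%ΔI ≈ 1.12.
E_I > 1: normal good (luxury).

1.12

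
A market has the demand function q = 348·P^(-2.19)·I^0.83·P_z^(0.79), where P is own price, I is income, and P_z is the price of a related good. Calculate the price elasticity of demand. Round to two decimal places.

-2.19

For a Cobb–Douglas (constant-elasticity) form q = A·P^α·…, the elasticity with respect to P equals the exponent α at every point.
Here the exponent on P is -2.19, so the price elasticity of demand is -2.19.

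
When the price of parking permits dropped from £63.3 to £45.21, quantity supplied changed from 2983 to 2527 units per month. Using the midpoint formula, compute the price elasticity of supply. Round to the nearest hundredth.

0.50

%ΔQ = (2527 − 2983)/[(2983 + 2527)/2] = -456/2755 ≈ -0.1655.
%ΔP = (45.21 − 63.3)/[(63.3 + 45.21)/2] = -18.09/54.255 ≈ -0.3334.
Arc elasticity E = %ΔQ/%ΔP ≈ -0.1655/-0.3334 ≈ 0.50.
|E| < 1: supply is inelastic over this range.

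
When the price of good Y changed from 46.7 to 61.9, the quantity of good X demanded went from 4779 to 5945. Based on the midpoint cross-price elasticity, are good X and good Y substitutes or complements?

%ΔQ_x = (5945 − 4779)/[(4779+5945)/2] = 1166/5362 ≈ 0.2175.
%ΔP_y = (61.9 − 46.7)/[(46.7+61.9)/2] ≈ 0.2799.
E_xy = 0.2175/0.2799 ≈ 0.777.
E_xy > 0, so the goods are substitutes.

substitutes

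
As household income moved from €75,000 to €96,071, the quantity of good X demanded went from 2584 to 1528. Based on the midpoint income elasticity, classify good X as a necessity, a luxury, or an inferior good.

inferior

%ΔQ = (1528 − 2584)/[(2584+1528)/2] = -1056/2056 ≈ -0.5136.
%ΔI = (96,071 − 75,000)/[(75,000+96,071)/2] = 21071/85535.5 ≈ 0.2463.
E_I = %ΔQ/%ΔI ≈ -2.085.
E_I < 0: inferior good.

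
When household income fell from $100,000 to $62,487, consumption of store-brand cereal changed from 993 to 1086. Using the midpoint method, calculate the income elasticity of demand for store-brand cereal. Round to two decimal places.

-0.19

%ΔQ = (1086 − 993)/[(993+1086)/2] = 93/1039.5 ≈ 0.0895.
%ΔI = (62,487 − 100,000)/[(100,000+62,487)/2] = -37513/81243.5 ≈ -0.4617.
E_I = %ΔQ/%ΔI ≈ -0.19.
E_I < 0: inferior good.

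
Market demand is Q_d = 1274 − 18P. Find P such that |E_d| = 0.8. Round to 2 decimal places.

Set −bP/(a − bP) = −0.8 ⇒ bP = 0.8(a − bP) ⇒ bP(1+0.8) = 0.8·a.
P = 0.8·1274/(18·1.8) ≈ 31.46.

31.46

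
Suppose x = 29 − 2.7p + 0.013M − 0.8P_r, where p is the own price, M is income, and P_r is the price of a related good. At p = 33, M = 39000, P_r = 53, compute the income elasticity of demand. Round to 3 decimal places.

1.253

x = 29 − 2.7(33) + 0.013(39000) − 0.8(53) = 29 − 89.1 + 507 − 42.4 = 404.5.
∂x/∂M = +0.013, so E_I = 0.013·(39000/404.5) ≈ 1.253.
E_I > 1: normal good (luxury).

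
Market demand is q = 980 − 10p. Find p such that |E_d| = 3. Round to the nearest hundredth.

73.50

Set −bp/(a − bp) = −3 ⇒ bp = 3(a − bp) ⇒ bp(1+3) = 3·a.
p = 3·980/(10·4) = 73.50.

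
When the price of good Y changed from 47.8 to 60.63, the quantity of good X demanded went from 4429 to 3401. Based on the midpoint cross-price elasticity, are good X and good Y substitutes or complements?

%ΔQ_x = (3401 − 4429)/[(4429+3401)/2] = -1028/3915 ≈ -0.2626.
%ΔP_y = (60.63 − 47.8)/[(47.8+60.63)/2] ≈ 0.2367.
E_xy = -0.2626/0.2367 ≈ -1.110.
E_xy < 0, so the goods are complements.

complements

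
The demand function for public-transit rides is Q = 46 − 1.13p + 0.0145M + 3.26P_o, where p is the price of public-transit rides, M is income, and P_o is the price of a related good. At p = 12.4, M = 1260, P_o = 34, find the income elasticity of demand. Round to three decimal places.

0.113

Substituting, Q = 46 − 1.13(12.4) + 0.0145(1260) + 3.26(34) = 46 − 14.012 + 18.27 + 110.84 = 161.098.
∂Q/∂M = +0.0145, so E_I = 0.0145·(1260/161.098) ≈ 0.113.
E_I ∈ (0,1): normal good (necessity).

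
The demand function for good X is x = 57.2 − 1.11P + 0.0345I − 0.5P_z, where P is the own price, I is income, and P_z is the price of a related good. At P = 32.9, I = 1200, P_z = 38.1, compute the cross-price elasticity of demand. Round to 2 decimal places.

-0.44

First evaluate x: 57.2 − 1.11(32.9) + 0.0345(1200) − 0.5(38.1) = 57.2 − 36.519 + 41.4 − 19.05 = 43.031.
∂x/∂P_z = −0.5, so E_xy = -0.5·(38.1/43.031) ≈ -0.44.
E_xy < 0: the goods are complements.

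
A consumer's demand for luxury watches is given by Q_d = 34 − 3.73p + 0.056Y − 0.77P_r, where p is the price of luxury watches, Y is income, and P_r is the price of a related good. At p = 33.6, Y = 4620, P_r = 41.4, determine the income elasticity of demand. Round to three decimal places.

First evaluate Q_d: 34 − 3.73(33.6) + 0.056(4620) − 0.77(41.4) = 34 − 125.328 + 258.72 − 31.878 = 135.514.
∂Q_d/∂Y = +0.056, so E_I = 0.056·(4620/135.514) ≈ 1.909.
E_I > 1: normal good (luxury).

1.909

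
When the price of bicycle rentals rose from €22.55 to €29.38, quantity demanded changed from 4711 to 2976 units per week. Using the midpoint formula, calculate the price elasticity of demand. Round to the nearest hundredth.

-1.72

%ΔQ = (2976 − 4711)/[(4711 + 2976)/2] = -1735/3843.5 ≈ -0.4514.
%ΔP = (29.38 − 22.55)/[(22.55 + 29.38)/2] = 6.83/25.965 ≈ 0.2630.
Arc elasticity E = %ΔQ/%ΔP ≈ -0.4514/0.2630 ≈ -1.72.
|E| > 1: demand is elastic over this range.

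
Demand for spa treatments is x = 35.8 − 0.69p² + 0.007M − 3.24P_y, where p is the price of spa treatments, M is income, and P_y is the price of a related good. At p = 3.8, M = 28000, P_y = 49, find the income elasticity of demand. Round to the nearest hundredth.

3.11

Evaluating quantity at (p, M, P_y) gives x = 35.8 − 0.69(3.8)² + 0.007(28000) − 3.24(49) = 35.8 − 9.9636 + 196 − 158.76 = 63.0764.
∂x/∂M = +0.007, so E_I = 0.007·(28000/63.0764) ≈ 3.11.
E_I > 1: normal good (luxury).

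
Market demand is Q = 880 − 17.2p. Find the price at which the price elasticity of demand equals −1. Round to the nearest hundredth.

25.58

For linear demand Q = a − bp, E = −bp/(a − bp). |E| = 1 ⇒ bp = a − bp ⇒ p = a/(2b).
p = 880/(2·17.2) ≈ 25.58.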